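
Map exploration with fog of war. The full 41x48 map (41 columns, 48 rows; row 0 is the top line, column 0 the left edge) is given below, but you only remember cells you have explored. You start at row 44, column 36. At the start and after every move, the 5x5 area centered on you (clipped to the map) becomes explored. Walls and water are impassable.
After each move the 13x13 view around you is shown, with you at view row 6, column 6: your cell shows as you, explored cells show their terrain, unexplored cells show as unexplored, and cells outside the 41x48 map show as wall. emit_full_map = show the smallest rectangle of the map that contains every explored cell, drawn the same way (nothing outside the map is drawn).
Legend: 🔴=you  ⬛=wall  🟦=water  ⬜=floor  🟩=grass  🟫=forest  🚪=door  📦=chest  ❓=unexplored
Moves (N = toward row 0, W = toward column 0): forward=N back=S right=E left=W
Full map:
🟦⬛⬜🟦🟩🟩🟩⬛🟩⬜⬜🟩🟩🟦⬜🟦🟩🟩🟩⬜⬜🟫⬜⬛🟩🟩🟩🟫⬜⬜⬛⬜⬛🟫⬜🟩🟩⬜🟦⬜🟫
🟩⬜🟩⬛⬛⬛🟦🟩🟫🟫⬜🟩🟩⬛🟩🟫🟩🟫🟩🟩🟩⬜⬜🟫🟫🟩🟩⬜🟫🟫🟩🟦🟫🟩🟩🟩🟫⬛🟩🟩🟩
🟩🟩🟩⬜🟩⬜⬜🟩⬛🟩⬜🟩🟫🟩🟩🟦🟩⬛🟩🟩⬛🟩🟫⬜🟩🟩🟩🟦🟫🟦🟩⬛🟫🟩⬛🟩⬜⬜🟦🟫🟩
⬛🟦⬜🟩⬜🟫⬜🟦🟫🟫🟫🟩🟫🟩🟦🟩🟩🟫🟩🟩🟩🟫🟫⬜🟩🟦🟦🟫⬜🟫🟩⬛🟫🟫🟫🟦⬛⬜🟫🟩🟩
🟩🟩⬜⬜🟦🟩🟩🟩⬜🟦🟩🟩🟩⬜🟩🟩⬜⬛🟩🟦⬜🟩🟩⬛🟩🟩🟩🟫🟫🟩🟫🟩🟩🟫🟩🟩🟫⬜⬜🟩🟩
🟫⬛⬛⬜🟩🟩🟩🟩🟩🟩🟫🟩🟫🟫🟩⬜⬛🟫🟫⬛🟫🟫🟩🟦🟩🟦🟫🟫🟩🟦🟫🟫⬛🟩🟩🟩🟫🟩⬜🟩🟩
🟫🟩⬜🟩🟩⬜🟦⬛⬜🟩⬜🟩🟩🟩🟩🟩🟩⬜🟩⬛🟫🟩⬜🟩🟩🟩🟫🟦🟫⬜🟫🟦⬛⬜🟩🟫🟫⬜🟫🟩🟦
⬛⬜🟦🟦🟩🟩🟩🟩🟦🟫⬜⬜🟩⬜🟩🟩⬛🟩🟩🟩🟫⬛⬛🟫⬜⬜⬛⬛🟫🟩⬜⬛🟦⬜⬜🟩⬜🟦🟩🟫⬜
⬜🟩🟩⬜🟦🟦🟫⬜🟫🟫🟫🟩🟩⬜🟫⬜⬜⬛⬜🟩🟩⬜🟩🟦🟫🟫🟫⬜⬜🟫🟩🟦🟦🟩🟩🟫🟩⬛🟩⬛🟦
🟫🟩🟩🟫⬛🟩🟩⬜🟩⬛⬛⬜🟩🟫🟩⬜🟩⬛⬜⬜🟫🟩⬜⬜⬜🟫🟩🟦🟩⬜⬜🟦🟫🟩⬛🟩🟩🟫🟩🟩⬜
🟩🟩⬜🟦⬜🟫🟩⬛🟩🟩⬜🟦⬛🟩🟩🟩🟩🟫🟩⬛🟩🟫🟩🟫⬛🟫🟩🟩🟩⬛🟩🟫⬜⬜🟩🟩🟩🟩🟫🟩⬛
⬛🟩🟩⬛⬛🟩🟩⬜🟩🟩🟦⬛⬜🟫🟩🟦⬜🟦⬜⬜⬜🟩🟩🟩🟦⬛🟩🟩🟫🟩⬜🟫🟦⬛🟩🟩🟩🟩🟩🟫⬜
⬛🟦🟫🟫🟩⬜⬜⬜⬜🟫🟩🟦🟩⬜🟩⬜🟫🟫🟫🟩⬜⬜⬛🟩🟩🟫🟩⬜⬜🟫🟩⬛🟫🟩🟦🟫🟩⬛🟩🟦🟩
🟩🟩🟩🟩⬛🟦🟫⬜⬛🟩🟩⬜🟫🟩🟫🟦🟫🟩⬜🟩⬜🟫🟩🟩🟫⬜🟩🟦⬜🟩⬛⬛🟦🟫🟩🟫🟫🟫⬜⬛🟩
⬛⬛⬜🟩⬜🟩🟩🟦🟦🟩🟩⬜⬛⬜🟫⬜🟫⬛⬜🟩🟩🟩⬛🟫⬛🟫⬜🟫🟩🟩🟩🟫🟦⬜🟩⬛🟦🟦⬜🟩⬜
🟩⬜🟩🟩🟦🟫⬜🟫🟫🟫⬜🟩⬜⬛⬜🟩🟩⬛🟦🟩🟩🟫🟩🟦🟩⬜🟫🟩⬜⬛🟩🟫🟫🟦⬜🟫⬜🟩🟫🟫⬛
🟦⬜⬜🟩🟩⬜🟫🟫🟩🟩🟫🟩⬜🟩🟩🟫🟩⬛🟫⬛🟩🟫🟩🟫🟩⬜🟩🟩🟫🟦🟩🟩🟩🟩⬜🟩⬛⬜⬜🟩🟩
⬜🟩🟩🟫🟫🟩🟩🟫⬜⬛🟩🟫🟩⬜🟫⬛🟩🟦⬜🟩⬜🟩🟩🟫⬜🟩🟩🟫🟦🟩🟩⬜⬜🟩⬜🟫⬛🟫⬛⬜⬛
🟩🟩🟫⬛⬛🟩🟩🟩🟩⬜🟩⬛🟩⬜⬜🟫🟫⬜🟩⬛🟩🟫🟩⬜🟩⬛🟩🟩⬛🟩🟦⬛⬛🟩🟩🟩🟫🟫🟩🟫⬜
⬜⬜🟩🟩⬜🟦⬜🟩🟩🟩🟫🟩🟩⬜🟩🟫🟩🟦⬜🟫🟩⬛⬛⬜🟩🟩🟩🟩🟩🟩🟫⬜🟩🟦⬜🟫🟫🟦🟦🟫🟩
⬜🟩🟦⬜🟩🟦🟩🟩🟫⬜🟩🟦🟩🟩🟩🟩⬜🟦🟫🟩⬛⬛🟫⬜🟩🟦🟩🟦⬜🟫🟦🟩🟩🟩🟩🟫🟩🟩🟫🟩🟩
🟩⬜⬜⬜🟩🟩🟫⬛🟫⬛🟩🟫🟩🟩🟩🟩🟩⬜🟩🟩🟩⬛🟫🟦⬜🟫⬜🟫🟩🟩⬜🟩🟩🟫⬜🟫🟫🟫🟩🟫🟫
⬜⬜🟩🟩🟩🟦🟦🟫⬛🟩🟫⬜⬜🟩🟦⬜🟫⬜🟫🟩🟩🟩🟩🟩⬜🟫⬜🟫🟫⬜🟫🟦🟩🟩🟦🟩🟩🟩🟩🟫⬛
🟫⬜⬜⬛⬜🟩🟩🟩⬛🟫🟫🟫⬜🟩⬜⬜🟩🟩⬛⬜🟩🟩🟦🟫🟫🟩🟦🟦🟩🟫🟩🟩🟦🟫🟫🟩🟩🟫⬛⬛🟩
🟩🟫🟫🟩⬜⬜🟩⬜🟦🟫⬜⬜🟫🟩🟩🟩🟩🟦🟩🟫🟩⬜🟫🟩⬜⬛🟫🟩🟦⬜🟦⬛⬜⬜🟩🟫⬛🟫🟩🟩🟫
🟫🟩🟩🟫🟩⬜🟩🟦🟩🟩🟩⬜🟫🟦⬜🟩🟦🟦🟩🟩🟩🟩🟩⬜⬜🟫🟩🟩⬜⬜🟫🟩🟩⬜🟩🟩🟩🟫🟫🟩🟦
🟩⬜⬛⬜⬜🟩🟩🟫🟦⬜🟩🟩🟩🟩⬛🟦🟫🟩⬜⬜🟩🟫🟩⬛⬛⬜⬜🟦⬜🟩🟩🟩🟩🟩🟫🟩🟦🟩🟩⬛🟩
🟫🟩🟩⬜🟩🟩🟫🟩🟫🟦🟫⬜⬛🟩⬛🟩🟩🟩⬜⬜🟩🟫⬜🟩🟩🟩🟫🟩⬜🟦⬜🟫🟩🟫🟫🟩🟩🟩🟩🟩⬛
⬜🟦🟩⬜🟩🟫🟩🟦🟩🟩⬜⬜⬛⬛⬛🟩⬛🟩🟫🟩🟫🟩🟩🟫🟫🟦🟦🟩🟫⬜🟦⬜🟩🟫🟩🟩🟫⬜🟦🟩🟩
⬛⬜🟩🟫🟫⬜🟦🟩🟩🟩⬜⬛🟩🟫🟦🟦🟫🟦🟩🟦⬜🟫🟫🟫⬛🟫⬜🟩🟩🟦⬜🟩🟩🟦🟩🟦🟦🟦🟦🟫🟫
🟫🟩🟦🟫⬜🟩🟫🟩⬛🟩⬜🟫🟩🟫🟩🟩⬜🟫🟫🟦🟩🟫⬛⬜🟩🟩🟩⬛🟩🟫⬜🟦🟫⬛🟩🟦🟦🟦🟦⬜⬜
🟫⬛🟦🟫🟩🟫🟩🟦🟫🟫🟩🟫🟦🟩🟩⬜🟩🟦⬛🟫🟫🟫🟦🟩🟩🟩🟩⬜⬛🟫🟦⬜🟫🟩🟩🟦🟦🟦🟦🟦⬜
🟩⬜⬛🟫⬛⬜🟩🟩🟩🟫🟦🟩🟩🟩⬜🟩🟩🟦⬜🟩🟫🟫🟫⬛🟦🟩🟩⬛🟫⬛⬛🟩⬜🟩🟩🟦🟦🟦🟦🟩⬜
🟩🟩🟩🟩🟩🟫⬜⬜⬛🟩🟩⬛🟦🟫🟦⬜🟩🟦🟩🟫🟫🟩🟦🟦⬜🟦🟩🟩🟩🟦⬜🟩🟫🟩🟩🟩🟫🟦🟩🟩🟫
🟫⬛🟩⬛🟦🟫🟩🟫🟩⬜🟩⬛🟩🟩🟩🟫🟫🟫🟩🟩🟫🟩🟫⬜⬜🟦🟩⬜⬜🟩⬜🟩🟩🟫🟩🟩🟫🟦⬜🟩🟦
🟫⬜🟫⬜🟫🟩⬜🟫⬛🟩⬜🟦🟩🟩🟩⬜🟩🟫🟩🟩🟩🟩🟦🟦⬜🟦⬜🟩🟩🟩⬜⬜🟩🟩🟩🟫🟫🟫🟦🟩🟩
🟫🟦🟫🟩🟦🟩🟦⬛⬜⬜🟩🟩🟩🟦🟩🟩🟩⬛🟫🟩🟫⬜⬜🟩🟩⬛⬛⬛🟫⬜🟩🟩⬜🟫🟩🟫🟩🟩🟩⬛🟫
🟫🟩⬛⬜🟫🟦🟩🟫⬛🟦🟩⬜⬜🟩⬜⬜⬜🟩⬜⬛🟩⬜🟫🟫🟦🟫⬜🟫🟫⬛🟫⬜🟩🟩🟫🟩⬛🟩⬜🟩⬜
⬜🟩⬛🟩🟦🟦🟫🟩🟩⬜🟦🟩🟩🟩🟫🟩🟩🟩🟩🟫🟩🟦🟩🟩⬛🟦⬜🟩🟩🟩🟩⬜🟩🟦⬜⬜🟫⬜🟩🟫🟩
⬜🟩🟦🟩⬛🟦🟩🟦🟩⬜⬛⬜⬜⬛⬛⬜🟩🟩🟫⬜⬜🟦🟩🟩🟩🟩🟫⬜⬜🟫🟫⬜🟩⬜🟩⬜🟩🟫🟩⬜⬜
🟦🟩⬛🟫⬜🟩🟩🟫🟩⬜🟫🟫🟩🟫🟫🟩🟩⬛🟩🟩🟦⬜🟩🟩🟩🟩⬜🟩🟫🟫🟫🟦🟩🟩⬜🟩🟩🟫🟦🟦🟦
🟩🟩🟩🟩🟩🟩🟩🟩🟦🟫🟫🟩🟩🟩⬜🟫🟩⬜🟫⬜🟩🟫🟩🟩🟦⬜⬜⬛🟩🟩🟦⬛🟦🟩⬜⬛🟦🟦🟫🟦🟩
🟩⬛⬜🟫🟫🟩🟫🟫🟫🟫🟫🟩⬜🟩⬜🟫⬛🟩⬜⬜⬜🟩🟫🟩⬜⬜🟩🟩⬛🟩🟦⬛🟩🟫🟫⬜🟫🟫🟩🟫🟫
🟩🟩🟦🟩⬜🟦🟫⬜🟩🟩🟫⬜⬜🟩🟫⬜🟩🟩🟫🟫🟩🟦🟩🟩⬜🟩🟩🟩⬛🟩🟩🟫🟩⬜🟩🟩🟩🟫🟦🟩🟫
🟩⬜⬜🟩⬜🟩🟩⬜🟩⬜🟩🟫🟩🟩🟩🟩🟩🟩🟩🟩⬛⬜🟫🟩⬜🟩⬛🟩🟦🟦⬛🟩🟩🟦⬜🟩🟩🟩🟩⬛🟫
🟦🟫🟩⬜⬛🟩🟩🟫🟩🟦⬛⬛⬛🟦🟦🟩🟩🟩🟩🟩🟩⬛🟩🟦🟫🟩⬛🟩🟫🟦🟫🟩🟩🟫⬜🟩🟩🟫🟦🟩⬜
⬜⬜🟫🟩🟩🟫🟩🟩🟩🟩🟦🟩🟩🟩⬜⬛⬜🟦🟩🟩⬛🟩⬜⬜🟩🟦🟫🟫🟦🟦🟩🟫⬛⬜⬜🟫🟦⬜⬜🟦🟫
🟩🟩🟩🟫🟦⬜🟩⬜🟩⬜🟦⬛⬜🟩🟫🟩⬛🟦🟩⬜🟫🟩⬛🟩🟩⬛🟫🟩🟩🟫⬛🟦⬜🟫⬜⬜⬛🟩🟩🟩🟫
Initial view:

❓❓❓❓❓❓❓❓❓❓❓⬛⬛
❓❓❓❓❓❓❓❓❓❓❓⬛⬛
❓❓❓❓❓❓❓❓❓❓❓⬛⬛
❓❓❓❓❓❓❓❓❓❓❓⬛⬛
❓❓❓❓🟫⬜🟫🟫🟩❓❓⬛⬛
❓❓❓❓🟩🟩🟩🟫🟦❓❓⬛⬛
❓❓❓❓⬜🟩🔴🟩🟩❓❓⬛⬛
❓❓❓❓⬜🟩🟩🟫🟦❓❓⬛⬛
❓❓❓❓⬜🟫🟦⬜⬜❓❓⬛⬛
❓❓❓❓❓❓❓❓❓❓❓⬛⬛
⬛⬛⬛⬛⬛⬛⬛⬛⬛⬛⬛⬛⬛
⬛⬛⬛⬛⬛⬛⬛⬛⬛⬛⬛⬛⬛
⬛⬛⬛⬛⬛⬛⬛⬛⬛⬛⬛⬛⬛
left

❓❓❓❓❓❓❓❓❓❓❓❓⬛
❓❓❓❓❓❓❓❓❓❓❓❓⬛
❓❓❓❓❓❓❓❓❓❓❓❓⬛
❓❓❓❓❓❓❓❓❓❓❓❓⬛
❓❓❓❓🟫🟫⬜🟫🟫🟩❓❓⬛
❓❓❓❓⬜🟩🟩🟩🟫🟦❓❓⬛
❓❓❓❓🟦⬜🔴🟩🟩🟩❓❓⬛
❓❓❓❓🟫⬜🟩🟩🟫🟦❓❓⬛
❓❓❓❓⬜⬜🟫🟦⬜⬜❓❓⬛
❓❓❓❓❓❓❓❓❓❓❓❓⬛
⬛⬛⬛⬛⬛⬛⬛⬛⬛⬛⬛⬛⬛
⬛⬛⬛⬛⬛⬛⬛⬛⬛⬛⬛⬛⬛
⬛⬛⬛⬛⬛⬛⬛⬛⬛⬛⬛⬛⬛

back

❓❓❓❓❓❓❓❓❓❓❓❓⬛
❓❓❓❓❓❓❓❓❓❓❓❓⬛
❓❓❓❓❓❓❓❓❓❓❓❓⬛
❓❓❓❓🟫🟫⬜🟫🟫🟩❓❓⬛
❓❓❓❓⬜🟩🟩🟩🟫🟦❓❓⬛
❓❓❓❓🟦⬜🟩🟩🟩🟩❓❓⬛
❓❓❓❓🟫⬜🔴🟩🟫🟦❓❓⬛
❓❓❓❓⬜⬜🟫🟦⬜⬜❓❓⬛
❓❓❓❓🟫⬜⬜⬛🟩❓❓❓⬛
⬛⬛⬛⬛⬛⬛⬛⬛⬛⬛⬛⬛⬛
⬛⬛⬛⬛⬛⬛⬛⬛⬛⬛⬛⬛⬛
⬛⬛⬛⬛⬛⬛⬛⬛⬛⬛⬛⬛⬛
⬛⬛⬛⬛⬛⬛⬛⬛⬛⬛⬛⬛⬛

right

❓❓❓❓❓❓❓❓❓❓❓⬛⬛
❓❓❓❓❓❓❓❓❓❓❓⬛⬛
❓❓❓❓❓❓❓❓❓❓❓⬛⬛
❓❓❓🟫🟫⬜🟫🟫🟩❓❓⬛⬛
❓❓❓⬜🟩🟩🟩🟫🟦❓❓⬛⬛
❓❓❓🟦⬜🟩🟩🟩🟩❓❓⬛⬛
❓❓❓🟫⬜🟩🔴🟫🟦❓❓⬛⬛
❓❓❓⬜⬜🟫🟦⬜⬜❓❓⬛⬛
❓❓❓🟫⬜⬜⬛🟩🟩❓❓⬛⬛
⬛⬛⬛⬛⬛⬛⬛⬛⬛⬛⬛⬛⬛
⬛⬛⬛⬛⬛⬛⬛⬛⬛⬛⬛⬛⬛
⬛⬛⬛⬛⬛⬛⬛⬛⬛⬛⬛⬛⬛
⬛⬛⬛⬛⬛⬛⬛⬛⬛⬛⬛⬛⬛

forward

❓❓❓❓❓❓❓❓❓❓❓⬛⬛
❓❓❓❓❓❓❓❓❓❓❓⬛⬛
❓❓❓❓❓❓❓❓❓❓❓⬛⬛
❓❓❓❓❓❓❓❓❓❓❓⬛⬛
❓❓❓🟫🟫⬜🟫🟫🟩❓❓⬛⬛
❓❓❓⬜🟩🟩🟩🟫🟦❓❓⬛⬛
❓❓❓🟦⬜🟩🔴🟩🟩❓❓⬛⬛
❓❓❓🟫⬜🟩🟩🟫🟦❓❓⬛⬛
❓❓❓⬜⬜🟫🟦⬜⬜❓❓⬛⬛
❓❓❓🟫⬜⬜⬛🟩🟩❓❓⬛⬛
⬛⬛⬛⬛⬛⬛⬛⬛⬛⬛⬛⬛⬛
⬛⬛⬛⬛⬛⬛⬛⬛⬛⬛⬛⬛⬛
⬛⬛⬛⬛⬛⬛⬛⬛⬛⬛⬛⬛⬛

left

❓❓❓❓❓❓❓❓❓❓❓❓⬛
❓❓❓❓❓❓❓❓❓❓❓❓⬛
❓❓❓❓❓❓❓❓❓❓❓❓⬛
❓❓❓❓❓❓❓❓❓❓❓❓⬛
❓❓❓❓🟫🟫⬜🟫🟫🟩❓❓⬛
❓❓❓❓⬜🟩🟩🟩🟫🟦❓❓⬛
❓❓❓❓🟦⬜🔴🟩🟩🟩❓❓⬛
❓❓❓❓🟫⬜🟩🟩🟫🟦❓❓⬛
❓❓❓❓⬜⬜🟫🟦⬜⬜❓❓⬛
❓❓❓❓🟫⬜⬜⬛🟩🟩❓❓⬛
⬛⬛⬛⬛⬛⬛⬛⬛⬛⬛⬛⬛⬛
⬛⬛⬛⬛⬛⬛⬛⬛⬛⬛⬛⬛⬛
⬛⬛⬛⬛⬛⬛⬛⬛⬛⬛⬛⬛⬛

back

❓❓❓❓❓❓❓❓❓❓❓❓⬛
❓❓❓❓❓❓❓❓❓❓❓❓⬛
❓❓❓❓❓❓❓❓❓❓❓❓⬛
❓❓❓❓🟫🟫⬜🟫🟫🟩❓❓⬛
❓❓❓❓⬜🟩🟩🟩🟫🟦❓❓⬛
❓❓❓❓🟦⬜🟩🟩🟩🟩❓❓⬛
❓❓❓❓🟫⬜🔴🟩🟫🟦❓❓⬛
❓❓❓❓⬜⬜🟫🟦⬜⬜❓❓⬛
❓❓❓❓🟫⬜⬜⬛🟩🟩❓❓⬛
⬛⬛⬛⬛⬛⬛⬛⬛⬛⬛⬛⬛⬛
⬛⬛⬛⬛⬛⬛⬛⬛⬛⬛⬛⬛⬛
⬛⬛⬛⬛⬛⬛⬛⬛⬛⬛⬛⬛⬛
⬛⬛⬛⬛⬛⬛⬛⬛⬛⬛⬛⬛⬛

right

❓❓❓❓❓❓❓❓❓❓❓⬛⬛
❓❓❓❓❓❓❓❓❓❓❓⬛⬛
❓❓❓❓❓❓❓❓❓❓❓⬛⬛
❓❓❓🟫🟫⬜🟫🟫🟩❓❓⬛⬛
❓❓❓⬜🟩🟩🟩🟫🟦❓❓⬛⬛
❓❓❓🟦⬜🟩🟩🟩🟩❓❓⬛⬛
❓❓❓🟫⬜🟩🔴🟫🟦❓❓⬛⬛
❓❓❓⬜⬜🟫🟦⬜⬜❓❓⬛⬛
❓❓❓🟫⬜⬜⬛🟩🟩❓❓⬛⬛
⬛⬛⬛⬛⬛⬛⬛⬛⬛⬛⬛⬛⬛
⬛⬛⬛⬛⬛⬛⬛⬛⬛⬛⬛⬛⬛
⬛⬛⬛⬛⬛⬛⬛⬛⬛⬛⬛⬛⬛
⬛⬛⬛⬛⬛⬛⬛⬛⬛⬛⬛⬛⬛

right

❓❓❓❓❓❓❓❓❓❓⬛⬛⬛
❓❓❓❓❓❓❓❓❓❓⬛⬛⬛
❓❓❓❓❓❓❓❓❓❓⬛⬛⬛
❓❓🟫🟫⬜🟫🟫🟩❓❓⬛⬛⬛
❓❓⬜🟩🟩🟩🟫🟦🟩❓⬛⬛⬛
❓❓🟦⬜🟩🟩🟩🟩⬛❓⬛⬛⬛
❓❓🟫⬜🟩🟩🔴🟦🟩❓⬛⬛⬛
❓❓⬜⬜🟫🟦⬜⬜🟦❓⬛⬛⬛
❓❓🟫⬜⬜⬛🟩🟩🟩❓⬛⬛⬛
⬛⬛⬛⬛⬛⬛⬛⬛⬛⬛⬛⬛⬛
⬛⬛⬛⬛⬛⬛⬛⬛⬛⬛⬛⬛⬛
⬛⬛⬛⬛⬛⬛⬛⬛⬛⬛⬛⬛⬛
⬛⬛⬛⬛⬛⬛⬛⬛⬛⬛⬛⬛⬛

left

❓❓❓❓❓❓❓❓❓❓❓⬛⬛
❓❓❓❓❓❓❓❓❓❓❓⬛⬛
❓❓❓❓❓❓❓❓❓❓❓⬛⬛
❓❓❓🟫🟫⬜🟫🟫🟩❓❓⬛⬛
❓❓❓⬜🟩🟩🟩🟫🟦🟩❓⬛⬛
❓❓❓🟦⬜🟩🟩🟩🟩⬛❓⬛⬛
❓❓❓🟫⬜🟩🔴🟫🟦🟩❓⬛⬛
❓❓❓⬜⬜🟫🟦⬜⬜🟦❓⬛⬛
❓❓❓🟫⬜⬜⬛🟩🟩🟩❓⬛⬛
⬛⬛⬛⬛⬛⬛⬛⬛⬛⬛⬛⬛⬛
⬛⬛⬛⬛⬛⬛⬛⬛⬛⬛⬛⬛⬛
⬛⬛⬛⬛⬛⬛⬛⬛⬛⬛⬛⬛⬛
⬛⬛⬛⬛⬛⬛⬛⬛⬛⬛⬛⬛⬛

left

❓❓❓❓❓❓❓❓❓❓❓❓⬛
❓❓❓❓❓❓❓❓❓❓❓❓⬛
❓❓❓❓❓❓❓❓❓❓❓❓⬛
❓❓❓❓🟫🟫⬜🟫🟫🟩❓❓⬛
❓❓❓❓⬜🟩🟩🟩🟫🟦🟩❓⬛
❓❓❓❓🟦⬜🟩🟩🟩🟩⬛❓⬛
❓❓❓❓🟫⬜🔴🟩🟫🟦🟩❓⬛
❓❓❓❓⬜⬜🟫🟦⬜⬜🟦❓⬛
❓❓❓❓🟫⬜⬜⬛🟩🟩🟩❓⬛
⬛⬛⬛⬛⬛⬛⬛⬛⬛⬛⬛⬛⬛
⬛⬛⬛⬛⬛⬛⬛⬛⬛⬛⬛⬛⬛
⬛⬛⬛⬛⬛⬛⬛⬛⬛⬛⬛⬛⬛
⬛⬛⬛⬛⬛⬛⬛⬛⬛⬛⬛⬛⬛

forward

❓❓❓❓❓❓❓❓❓❓❓❓⬛
❓❓❓❓❓❓❓❓❓❓❓❓⬛
❓❓❓❓❓❓❓❓❓❓❓❓⬛
❓❓❓❓❓❓❓❓❓❓❓❓⬛
❓❓❓❓🟫🟫⬜🟫🟫🟩❓❓⬛
❓❓❓❓⬜🟩🟩🟩🟫🟦🟩❓⬛
❓❓❓❓🟦⬜🔴🟩🟩🟩⬛❓⬛
❓❓❓❓🟫⬜🟩🟩🟫🟦🟩❓⬛
❓❓❓❓⬜⬜🟫🟦⬜⬜🟦❓⬛
❓❓❓❓🟫⬜⬜⬛🟩🟩🟩❓⬛
⬛⬛⬛⬛⬛⬛⬛⬛⬛⬛⬛⬛⬛
⬛⬛⬛⬛⬛⬛⬛⬛⬛⬛⬛⬛⬛
⬛⬛⬛⬛⬛⬛⬛⬛⬛⬛⬛⬛⬛

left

❓❓❓❓❓❓❓❓❓❓❓❓❓
❓❓❓❓❓❓❓❓❓❓❓❓❓
❓❓❓❓❓❓❓❓❓❓❓❓❓
❓❓❓❓❓❓❓❓❓❓❓❓❓
❓❓❓❓🟩🟫🟫⬜🟫🟫🟩❓❓
❓❓❓❓🟩⬜🟩🟩🟩🟫🟦🟩❓
❓❓❓❓🟩🟦🔴🟩🟩🟩🟩⬛❓
❓❓❓❓🟩🟫⬜🟩🟩🟫🟦🟩❓
❓❓❓❓⬛⬜⬜🟫🟦⬜⬜🟦❓
❓❓❓❓❓🟫⬜⬜⬛🟩🟩🟩❓
⬛⬛⬛⬛⬛⬛⬛⬛⬛⬛⬛⬛⬛
⬛⬛⬛⬛⬛⬛⬛⬛⬛⬛⬛⬛⬛
⬛⬛⬛⬛⬛⬛⬛⬛⬛⬛⬛⬛⬛

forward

❓❓❓❓❓❓❓❓❓❓❓❓❓
❓❓❓❓❓❓❓❓❓❓❓❓❓
❓❓❓❓❓❓❓❓❓❓❓❓❓
❓❓❓❓❓❓❓❓❓❓❓❓❓
❓❓❓❓🟦🟩⬜⬛🟦❓❓❓❓
❓❓❓❓🟩🟫🟫⬜🟫🟫🟩❓❓
❓❓❓❓🟩⬜🔴🟩🟩🟫🟦🟩❓
❓❓❓❓🟩🟦⬜🟩🟩🟩🟩⬛❓
❓❓❓❓🟩🟫⬜🟩🟩🟫🟦🟩❓
❓❓❓❓⬛⬜⬜🟫🟦⬜⬜🟦❓
❓❓❓❓❓🟫⬜⬜⬛🟩🟩🟩❓
⬛⬛⬛⬛⬛⬛⬛⬛⬛⬛⬛⬛⬛
⬛⬛⬛⬛⬛⬛⬛⬛⬛⬛⬛⬛⬛

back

❓❓❓❓❓❓❓❓❓❓❓❓❓
❓❓❓❓❓❓❓❓❓❓❓❓❓
❓❓❓❓❓❓❓❓❓❓❓❓❓
❓❓❓❓🟦🟩⬜⬛🟦❓❓❓❓
❓❓❓❓🟩🟫🟫⬜🟫🟫🟩❓❓
❓❓❓❓🟩⬜🟩🟩🟩🟫🟦🟩❓
❓❓❓❓🟩🟦🔴🟩🟩🟩🟩⬛❓
❓❓❓❓🟩🟫⬜🟩🟩🟫🟦🟩❓
❓❓❓❓⬛⬜⬜🟫🟦⬜⬜🟦❓
❓❓❓❓❓🟫⬜⬜⬛🟩🟩🟩❓
⬛⬛⬛⬛⬛⬛⬛⬛⬛⬛⬛⬛⬛
⬛⬛⬛⬛⬛⬛⬛⬛⬛⬛⬛⬛⬛
⬛⬛⬛⬛⬛⬛⬛⬛⬛⬛⬛⬛⬛

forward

❓❓❓❓❓❓❓❓❓❓❓❓❓
❓❓❓❓❓❓❓❓❓❓❓❓❓
❓❓❓❓❓❓❓❓❓❓❓❓❓
❓❓❓❓❓❓❓❓❓❓❓❓❓
❓❓❓❓🟦🟩⬜⬛🟦❓❓❓❓
❓❓❓❓🟩🟫🟫⬜🟫🟫🟩❓❓
❓❓❓❓🟩⬜🔴🟩🟩🟫🟦🟩❓
❓❓❓❓🟩🟦⬜🟩🟩🟩🟩⬛❓
❓❓❓❓🟩🟫⬜🟩🟩🟫🟦🟩❓
❓❓❓❓⬛⬜⬜🟫🟦⬜⬜🟦❓
❓❓❓❓❓🟫⬜⬜⬛🟩🟩🟩❓
⬛⬛⬛⬛⬛⬛⬛⬛⬛⬛⬛⬛⬛
⬛⬛⬛⬛⬛⬛⬛⬛⬛⬛⬛⬛⬛

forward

❓❓❓❓❓❓❓❓❓❓❓❓❓
❓❓❓❓❓❓❓❓❓❓❓❓❓
❓❓❓❓❓❓❓❓❓❓❓❓❓
❓❓❓❓❓❓❓❓❓❓❓❓❓
❓❓❓❓🟩🟩⬜🟩🟩❓❓❓❓
❓❓❓❓🟦🟩⬜⬛🟦❓❓❓❓
❓❓❓❓🟩🟫🔴⬜🟫🟫🟩❓❓
❓❓❓❓🟩⬜🟩🟩🟩🟫🟦🟩❓
❓❓❓❓🟩🟦⬜🟩🟩🟩🟩⬛❓
❓❓❓❓🟩🟫⬜🟩🟩🟫🟦🟩❓
❓❓❓❓⬛⬜⬜🟫🟦⬜⬜🟦❓
❓❓❓❓❓🟫⬜⬜⬛🟩🟩🟩❓
⬛⬛⬛⬛⬛⬛⬛⬛⬛⬛⬛⬛⬛

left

❓❓❓❓❓❓❓❓❓❓❓❓❓
❓❓❓❓❓❓❓❓❓❓❓❓❓
❓❓❓❓❓❓❓❓❓❓❓❓❓
❓❓❓❓❓❓❓❓❓❓❓❓❓
❓❓❓❓🟦🟩🟩⬜🟩🟩❓❓❓
❓❓❓❓⬛🟦🟩⬜⬛🟦❓❓❓
❓❓❓❓⬛🟩🔴🟫⬜🟫🟫🟩❓
❓❓❓❓🟫🟩⬜🟩🟩🟩🟫🟦🟩
❓❓❓❓🟩🟩🟦⬜🟩🟩🟩🟩⬛
❓❓❓❓❓🟩🟫⬜🟩🟩🟫🟦🟩
❓❓❓❓❓⬛⬜⬜🟫🟦⬜⬜🟦
❓❓❓❓❓❓🟫⬜⬜⬛🟩🟩🟩
⬛⬛⬛⬛⬛⬛⬛⬛⬛⬛⬛⬛⬛

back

❓❓❓❓❓❓❓❓❓❓❓❓❓
❓❓❓❓❓❓❓❓❓❓❓❓❓
❓❓❓❓❓❓❓❓❓❓❓❓❓
❓❓❓❓🟦🟩🟩⬜🟩🟩❓❓❓
❓❓❓❓⬛🟦🟩⬜⬛🟦❓❓❓
❓❓❓❓⬛🟩🟫🟫⬜🟫🟫🟩❓
❓❓❓❓🟫🟩🔴🟩🟩🟩🟫🟦🟩
❓❓❓❓🟩🟩🟦⬜🟩🟩🟩🟩⬛
❓❓❓❓🟩🟩🟫⬜🟩🟩🟫🟦🟩
❓❓❓❓❓⬛⬜⬜🟫🟦⬜⬜🟦
❓❓❓❓❓❓🟫⬜⬜⬛🟩🟩🟩
⬛⬛⬛⬛⬛⬛⬛⬛⬛⬛⬛⬛⬛
⬛⬛⬛⬛⬛⬛⬛⬛⬛⬛⬛⬛⬛

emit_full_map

🟦🟩🟩⬜🟩🟩❓❓❓
⬛🟦🟩⬜⬛🟦❓❓❓
⬛🟩🟫🟫⬜🟫🟫🟩❓
🟫🟩🔴🟩🟩🟩🟫🟦🟩
🟩🟩🟦⬜🟩🟩🟩🟩⬛
🟩🟩🟫⬜🟩🟩🟫🟦🟩
❓⬛⬜⬜🟫🟦⬜⬜🟦
❓❓🟫⬜⬜⬛🟩🟩🟩


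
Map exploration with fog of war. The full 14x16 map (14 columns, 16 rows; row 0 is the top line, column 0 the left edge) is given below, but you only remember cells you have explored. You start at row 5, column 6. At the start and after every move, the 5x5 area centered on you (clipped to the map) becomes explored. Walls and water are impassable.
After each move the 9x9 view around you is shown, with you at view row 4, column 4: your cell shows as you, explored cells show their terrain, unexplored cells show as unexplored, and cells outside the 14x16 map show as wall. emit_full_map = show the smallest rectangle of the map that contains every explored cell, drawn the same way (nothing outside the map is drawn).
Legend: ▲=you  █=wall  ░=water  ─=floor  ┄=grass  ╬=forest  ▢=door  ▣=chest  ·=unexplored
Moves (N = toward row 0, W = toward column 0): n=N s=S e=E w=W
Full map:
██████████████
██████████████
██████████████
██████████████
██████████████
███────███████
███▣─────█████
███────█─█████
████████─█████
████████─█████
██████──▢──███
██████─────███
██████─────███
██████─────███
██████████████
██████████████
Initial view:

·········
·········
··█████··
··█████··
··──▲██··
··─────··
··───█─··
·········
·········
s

·········
··█████··
··█████··
··───██··
··──▲──··
··───█─··
··████─··
·········
·········

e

·········
·█████···
·██████··
·───███··
·───▲─█··
·───█─█··
·████─█··
·········
·········

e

·········
█████····
███████··
───████··
────▲██··
───█─██··
████─██··
·········
·········

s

█████····
███████··
───████··
─────██··
───█▲██··
████─██··
··██─██··
·········
·········

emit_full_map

█████··
███████
───████
─────██
───█▲██
████─██
··██─██

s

███████··
───████··
─────██··
───█─██··
████▲██··
··██─██··
··──▢──··
·········
·········

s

───████··
─────██··
───█─██··
████─██··
··██▲██··
··──▢──··
··─────··
·········
·········

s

─────██··
───█─██··
████─██··
··██─██··
··──▲──··
··─────··
··─────··
·········
·········

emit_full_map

█████··
███████
───████
─────██
───█─██
████─██
··██─██
··──▲──
··─────
··─────


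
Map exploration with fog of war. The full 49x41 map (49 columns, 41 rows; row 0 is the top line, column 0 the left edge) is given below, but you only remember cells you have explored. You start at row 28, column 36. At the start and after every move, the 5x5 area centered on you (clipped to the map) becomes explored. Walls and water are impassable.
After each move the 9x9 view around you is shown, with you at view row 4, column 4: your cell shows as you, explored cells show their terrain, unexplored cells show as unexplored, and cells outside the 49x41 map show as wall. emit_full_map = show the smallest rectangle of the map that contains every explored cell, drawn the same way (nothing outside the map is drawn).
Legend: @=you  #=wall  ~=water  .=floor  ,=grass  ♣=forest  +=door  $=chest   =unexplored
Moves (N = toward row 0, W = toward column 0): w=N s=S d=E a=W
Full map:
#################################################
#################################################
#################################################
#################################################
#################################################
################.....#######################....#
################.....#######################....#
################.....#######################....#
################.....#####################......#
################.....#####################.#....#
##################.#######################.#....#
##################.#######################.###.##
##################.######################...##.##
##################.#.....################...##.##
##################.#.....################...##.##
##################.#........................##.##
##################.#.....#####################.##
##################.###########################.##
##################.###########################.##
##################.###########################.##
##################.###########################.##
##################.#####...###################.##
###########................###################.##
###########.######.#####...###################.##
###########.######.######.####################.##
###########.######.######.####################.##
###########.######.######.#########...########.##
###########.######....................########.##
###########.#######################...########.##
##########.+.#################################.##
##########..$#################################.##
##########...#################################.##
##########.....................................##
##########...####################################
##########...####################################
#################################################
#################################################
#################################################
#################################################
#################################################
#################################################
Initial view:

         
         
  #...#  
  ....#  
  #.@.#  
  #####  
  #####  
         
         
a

         
         
  ##...# 
  .....# 
  ##@..# 
  ###### 
  ###### 
         
         

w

         
         
  #####  
  ##...# 
  ..@..# 
  ##...# 
  ###### 
  ###### 
         

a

         
         
  ###### 
  ###...#
  ..@...#
  ###...#
  #######
   ######
         

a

         
         
  #######
  ####...
  ..@....
  ####...
  #######
    #####
         

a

         
         
  #######
  #####..
  ..@....
  #####..
  #######
     ####
         

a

         
         
  #######
  ######.
  ..@....
  ######.
  #######
      ###
         

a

         
         
  #######
  #######
  ..@....
  #######
  #######
       ##
         

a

         
         
  #######
  #######
  ..@....
  #######
  #######
        #
         

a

         
         
  #######
  #######
  ..@....
  #######
  #######
         
         

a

         
         
  .######
  .######
  ..@....
  #######
  #######
         
         

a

         
         
  #.#####
  #.#####
  ..@....
  #######
  #######
         
         

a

         
         
  ##.####
  ##.####
  ..@....
  #######
  #######
         
         

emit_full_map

##.############ 
##.#########...#
..@............#
############...#
################
          ######

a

         
         
  ###.###
  ###.###
  ..@....
  #######
  #######
         
         

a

         
         
  ####.##
  ####.##
  ..@....
  #######
  #######
         
         

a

         
         
  #####.#
  #####.#
  ..@....
  #######
  #######
         
         

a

         
         
  ######.
  ######.
  ..@....
  #######
  #######
         
         

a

         
         
  .######
  .######
  ..@....
  #######
  #######
         
         

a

         
         
  #.#####
  #.#####
  #.@....
  #######
  #######
         
         

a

         
         
  ##.####
  ##.####
  ##@....
  #######
  #######
         
         

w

         
         
  ##.##  
  ##.####
  ##@####
  ##.....
  #######
  #######
         

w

         
         
  ##.##  
  ##.##  
  ##@####
  ##.####
  ##.....
  #######
  #######

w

         
         
  .....  
  ##.##  
  ##@##  
  ##.####
  ##.####
  ##.....
  #######

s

         
  .....  
  ##.##  
  ##.##  
  ##@####
  ##.####
  ##.....
  #######
  #######

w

         
         
  .....  
  ##.##  
  ##@##  
  ##.####
  ##.####
  ##.....
  #######

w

         
         
  ##.##  
  .....  
  ##@##  
  ##.##  
  ##.####
  ##.####
  ##.....

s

         
  ##.##  
  .....  
  ##.##  
  ##@##  
  ##.####
  ##.####
  ##.....
  #######

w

         
         
  ##.##  
  .....  
  ##@##  
  ##.##  
  ##.####
  ##.####
  ##.....

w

         
         
  ##.##  
  ##.##  
  ..@..  
  ##.##  
  ##.##  
  ##.####
  ##.####

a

         
         
  ###.## 
  ###.## 
  ..@... 
  ###.## 
  ###.## 
   ##.###
   ##.###

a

         
         
  ####.##
  ####.##
  ..@....
  ####.##
  ####.##
    ##.##
    ##.##

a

         
         
  #####.#
  #####.#
  ..@....
  #####.#
  #####.#
     ##.#
     ##.#

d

         
         
 #####.##
 #####.##
 ...@....
 #####.##
 #####.##
    ##.##
    ##.##

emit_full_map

#####.##                  
#####.##                  
...@....                  
#####.##                  
#####.##                  
   ##.######.############ 
   ##.######.#########...#
   ##....................#
   ###################...#
   #######################
                    ######


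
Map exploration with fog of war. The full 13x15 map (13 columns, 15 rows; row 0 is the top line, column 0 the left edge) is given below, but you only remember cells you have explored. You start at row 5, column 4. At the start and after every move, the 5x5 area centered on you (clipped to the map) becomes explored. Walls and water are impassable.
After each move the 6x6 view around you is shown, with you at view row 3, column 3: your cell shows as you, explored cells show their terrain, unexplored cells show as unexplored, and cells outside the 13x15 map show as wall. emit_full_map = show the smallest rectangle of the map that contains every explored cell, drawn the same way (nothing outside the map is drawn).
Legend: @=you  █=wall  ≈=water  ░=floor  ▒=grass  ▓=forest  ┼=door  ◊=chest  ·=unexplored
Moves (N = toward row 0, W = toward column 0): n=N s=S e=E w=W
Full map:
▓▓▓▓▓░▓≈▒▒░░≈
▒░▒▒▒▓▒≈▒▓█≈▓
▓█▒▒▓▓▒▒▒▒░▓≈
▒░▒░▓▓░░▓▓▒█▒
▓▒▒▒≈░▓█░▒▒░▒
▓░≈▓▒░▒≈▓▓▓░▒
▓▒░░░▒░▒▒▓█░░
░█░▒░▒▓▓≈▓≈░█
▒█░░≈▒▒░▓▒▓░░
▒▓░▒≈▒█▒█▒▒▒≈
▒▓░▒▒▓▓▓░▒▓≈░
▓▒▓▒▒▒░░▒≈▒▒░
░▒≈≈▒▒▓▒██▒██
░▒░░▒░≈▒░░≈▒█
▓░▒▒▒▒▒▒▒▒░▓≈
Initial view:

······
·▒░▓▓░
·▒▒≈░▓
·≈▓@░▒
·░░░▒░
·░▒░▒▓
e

······
▒░▓▓░░
▒▒≈░▓█
≈▓▒@▒≈
░░░▒░▒
░▒░▒▓▓

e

······
░▓▓░░▓
▒≈░▓█░
▓▒░@≈▓
░░▒░▒▒
▒░▒▓▓≈

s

░▓▓░░▓
▒≈░▓█░
▓▒░▒≈▓
░░▒@▒▒
▒░▒▓▓≈
·≈▒▒░▓

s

▒≈░▓█░
▓▒░▒≈▓
░░▒░▒▒
▒░▒@▓≈
·≈▒▒░▓
·≈▒█▒█

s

▓▒░▒≈▓
░░▒░▒▒
▒░▒▓▓≈
·≈▒@░▓
·≈▒█▒█
·▒▓▓▓░

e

▒░▒≈▓·
░▒░▒▒▓
░▒▓▓≈▓
≈▒▒@▓▒
≈▒█▒█▒
▒▓▓▓░▒

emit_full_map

▒░▓▓░░▓·
▒▒≈░▓█░·
≈▓▒░▒≈▓·
░░░▒░▒▒▓
░▒░▒▓▓≈▓
··≈▒▒@▓▒
··≈▒█▒█▒
··▒▓▓▓░▒

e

░▒≈▓··
▒░▒▒▓█
▒▓▓≈▓≈
▒▒░@▒▓
▒█▒█▒▒
▓▓▓░▒▓

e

▒≈▓···
░▒▒▓█░
▓▓≈▓≈░
▒░▓@▓░
█▒█▒▒▒
▓▓░▒▓≈

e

≈▓····
▒▒▓█░░
▓≈▓≈░█
░▓▒@░░
▒█▒▒▒≈
▓░▒▓≈░

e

▓····█
▒▓█░░█
≈▓≈░██
▓▒▓@░█
█▒▒▒≈█
░▒▓≈░█

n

░····█
▓▓▓░▒█
▒▓█░░█
≈▓≈@██
▓▒▓░░█
█▒▒▒≈█

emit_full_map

▒░▓▓░░▓····
▒▒≈░▓█░····
≈▓▒░▒≈▓▓▓░▒
░░░▒░▒▒▓█░░
░▒░▒▓▓≈▓≈@█
··≈▒▒░▓▒▓░░
··≈▒█▒█▒▒▒≈
··▒▓▓▓░▒▓≈░


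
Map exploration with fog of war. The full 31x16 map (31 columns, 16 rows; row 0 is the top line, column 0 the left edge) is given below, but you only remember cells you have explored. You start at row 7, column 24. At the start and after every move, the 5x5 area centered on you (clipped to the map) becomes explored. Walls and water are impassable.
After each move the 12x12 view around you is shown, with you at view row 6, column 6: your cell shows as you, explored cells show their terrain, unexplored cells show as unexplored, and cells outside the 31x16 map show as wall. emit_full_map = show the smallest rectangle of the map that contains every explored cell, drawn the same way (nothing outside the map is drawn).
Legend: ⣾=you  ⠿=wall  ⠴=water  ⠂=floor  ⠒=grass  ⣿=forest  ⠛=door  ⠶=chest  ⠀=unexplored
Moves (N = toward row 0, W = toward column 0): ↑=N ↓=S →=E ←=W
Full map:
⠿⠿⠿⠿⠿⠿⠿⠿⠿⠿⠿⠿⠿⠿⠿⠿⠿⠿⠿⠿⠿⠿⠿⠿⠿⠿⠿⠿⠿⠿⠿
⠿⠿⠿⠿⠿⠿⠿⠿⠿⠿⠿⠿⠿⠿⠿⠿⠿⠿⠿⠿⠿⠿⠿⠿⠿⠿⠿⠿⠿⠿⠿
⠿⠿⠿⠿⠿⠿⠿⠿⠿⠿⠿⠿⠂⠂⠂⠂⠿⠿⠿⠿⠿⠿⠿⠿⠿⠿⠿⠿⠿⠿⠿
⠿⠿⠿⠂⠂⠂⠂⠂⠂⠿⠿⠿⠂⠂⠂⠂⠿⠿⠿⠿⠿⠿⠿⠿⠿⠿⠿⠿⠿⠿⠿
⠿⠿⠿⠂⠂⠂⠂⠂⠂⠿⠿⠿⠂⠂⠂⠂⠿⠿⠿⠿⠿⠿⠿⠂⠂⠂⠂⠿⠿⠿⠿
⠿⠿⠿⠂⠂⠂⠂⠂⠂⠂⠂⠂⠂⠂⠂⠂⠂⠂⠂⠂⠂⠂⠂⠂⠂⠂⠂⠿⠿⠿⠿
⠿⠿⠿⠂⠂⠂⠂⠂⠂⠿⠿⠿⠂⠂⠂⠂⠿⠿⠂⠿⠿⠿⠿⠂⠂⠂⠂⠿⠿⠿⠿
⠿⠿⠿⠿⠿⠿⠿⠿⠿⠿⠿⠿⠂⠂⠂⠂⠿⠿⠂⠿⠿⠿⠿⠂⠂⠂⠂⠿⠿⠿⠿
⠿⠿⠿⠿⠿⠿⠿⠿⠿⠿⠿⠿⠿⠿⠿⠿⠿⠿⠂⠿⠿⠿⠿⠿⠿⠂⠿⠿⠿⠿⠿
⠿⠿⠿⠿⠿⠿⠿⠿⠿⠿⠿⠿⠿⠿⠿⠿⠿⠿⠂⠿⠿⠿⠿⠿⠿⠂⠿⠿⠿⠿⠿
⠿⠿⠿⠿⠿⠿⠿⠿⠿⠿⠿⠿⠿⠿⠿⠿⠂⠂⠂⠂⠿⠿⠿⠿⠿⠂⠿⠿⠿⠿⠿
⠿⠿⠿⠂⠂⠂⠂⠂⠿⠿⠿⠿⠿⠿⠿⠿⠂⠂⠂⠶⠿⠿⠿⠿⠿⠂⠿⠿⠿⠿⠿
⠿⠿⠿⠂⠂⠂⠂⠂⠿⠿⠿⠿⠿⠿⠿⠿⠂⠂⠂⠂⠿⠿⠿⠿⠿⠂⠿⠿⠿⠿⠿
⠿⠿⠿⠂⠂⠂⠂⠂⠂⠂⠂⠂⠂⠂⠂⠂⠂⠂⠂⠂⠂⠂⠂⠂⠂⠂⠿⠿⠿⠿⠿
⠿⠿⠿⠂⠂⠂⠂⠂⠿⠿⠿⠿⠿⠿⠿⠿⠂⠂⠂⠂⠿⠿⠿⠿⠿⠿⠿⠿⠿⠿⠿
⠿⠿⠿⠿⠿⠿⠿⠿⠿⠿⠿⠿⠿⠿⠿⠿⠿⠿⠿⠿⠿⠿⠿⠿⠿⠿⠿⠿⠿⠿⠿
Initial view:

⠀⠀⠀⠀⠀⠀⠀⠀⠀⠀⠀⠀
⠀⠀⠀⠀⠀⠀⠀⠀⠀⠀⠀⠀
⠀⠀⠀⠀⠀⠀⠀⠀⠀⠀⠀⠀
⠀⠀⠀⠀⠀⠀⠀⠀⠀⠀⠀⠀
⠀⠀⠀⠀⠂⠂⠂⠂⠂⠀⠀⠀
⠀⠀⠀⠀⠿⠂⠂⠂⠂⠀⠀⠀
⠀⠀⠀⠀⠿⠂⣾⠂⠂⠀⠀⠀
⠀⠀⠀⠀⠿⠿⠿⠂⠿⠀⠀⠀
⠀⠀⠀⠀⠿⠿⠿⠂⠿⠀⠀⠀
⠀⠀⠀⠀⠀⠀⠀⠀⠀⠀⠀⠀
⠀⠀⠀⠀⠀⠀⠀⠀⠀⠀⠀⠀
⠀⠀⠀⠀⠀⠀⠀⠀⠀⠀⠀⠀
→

⠀⠀⠀⠀⠀⠀⠀⠀⠀⠀⠀⠀
⠀⠀⠀⠀⠀⠀⠀⠀⠀⠀⠀⠀
⠀⠀⠀⠀⠀⠀⠀⠀⠀⠀⠀⠀
⠀⠀⠀⠀⠀⠀⠀⠀⠀⠀⠀⠀
⠀⠀⠀⠂⠂⠂⠂⠂⠿⠀⠀⠀
⠀⠀⠀⠿⠂⠂⠂⠂⠿⠀⠀⠀
⠀⠀⠀⠿⠂⠂⣾⠂⠿⠀⠀⠀
⠀⠀⠀⠿⠿⠿⠂⠿⠿⠀⠀⠀
⠀⠀⠀⠿⠿⠿⠂⠿⠿⠀⠀⠀
⠀⠀⠀⠀⠀⠀⠀⠀⠀⠀⠀⠀
⠀⠀⠀⠀⠀⠀⠀⠀⠀⠀⠀⠀
⠀⠀⠀⠀⠀⠀⠀⠀⠀⠀⠀⠀

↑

⠀⠀⠀⠀⠀⠀⠀⠀⠀⠀⠀⠀
⠀⠀⠀⠀⠀⠀⠀⠀⠀⠀⠀⠀
⠀⠀⠀⠀⠀⠀⠀⠀⠀⠀⠀⠀
⠀⠀⠀⠀⠀⠀⠀⠀⠀⠀⠀⠀
⠀⠀⠀⠀⠂⠂⠂⠂⠿⠀⠀⠀
⠀⠀⠀⠂⠂⠂⠂⠂⠿⠀⠀⠀
⠀⠀⠀⠿⠂⠂⣾⠂⠿⠀⠀⠀
⠀⠀⠀⠿⠂⠂⠂⠂⠿⠀⠀⠀
⠀⠀⠀⠿⠿⠿⠂⠿⠿⠀⠀⠀
⠀⠀⠀⠿⠿⠿⠂⠿⠿⠀⠀⠀
⠀⠀⠀⠀⠀⠀⠀⠀⠀⠀⠀⠀
⠀⠀⠀⠀⠀⠀⠀⠀⠀⠀⠀⠀

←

⠀⠀⠀⠀⠀⠀⠀⠀⠀⠀⠀⠀
⠀⠀⠀⠀⠀⠀⠀⠀⠀⠀⠀⠀
⠀⠀⠀⠀⠀⠀⠀⠀⠀⠀⠀⠀
⠀⠀⠀⠀⠀⠀⠀⠀⠀⠀⠀⠀
⠀⠀⠀⠀⠿⠂⠂⠂⠂⠿⠀⠀
⠀⠀⠀⠀⠂⠂⠂⠂⠂⠿⠀⠀
⠀⠀⠀⠀⠿⠂⣾⠂⠂⠿⠀⠀
⠀⠀⠀⠀⠿⠂⠂⠂⠂⠿⠀⠀
⠀⠀⠀⠀⠿⠿⠿⠂⠿⠿⠀⠀
⠀⠀⠀⠀⠿⠿⠿⠂⠿⠿⠀⠀
⠀⠀⠀⠀⠀⠀⠀⠀⠀⠀⠀⠀
⠀⠀⠀⠀⠀⠀⠀⠀⠀⠀⠀⠀

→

⠀⠀⠀⠀⠀⠀⠀⠀⠀⠀⠀⠀
⠀⠀⠀⠀⠀⠀⠀⠀⠀⠀⠀⠀
⠀⠀⠀⠀⠀⠀⠀⠀⠀⠀⠀⠀
⠀⠀⠀⠀⠀⠀⠀⠀⠀⠀⠀⠀
⠀⠀⠀⠿⠂⠂⠂⠂⠿⠀⠀⠀
⠀⠀⠀⠂⠂⠂⠂⠂⠿⠀⠀⠀
⠀⠀⠀⠿⠂⠂⣾⠂⠿⠀⠀⠀
⠀⠀⠀⠿⠂⠂⠂⠂⠿⠀⠀⠀
⠀⠀⠀⠿⠿⠿⠂⠿⠿⠀⠀⠀
⠀⠀⠀⠿⠿⠿⠂⠿⠿⠀⠀⠀
⠀⠀⠀⠀⠀⠀⠀⠀⠀⠀⠀⠀
⠀⠀⠀⠀⠀⠀⠀⠀⠀⠀⠀⠀

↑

⠿⠿⠿⠿⠿⠿⠿⠿⠿⠿⠿⠿
⠀⠀⠀⠀⠀⠀⠀⠀⠀⠀⠀⠀
⠀⠀⠀⠀⠀⠀⠀⠀⠀⠀⠀⠀
⠀⠀⠀⠀⠀⠀⠀⠀⠀⠀⠀⠀
⠀⠀⠀⠀⠿⠿⠿⠿⠿⠀⠀⠀
⠀⠀⠀⠿⠂⠂⠂⠂⠿⠀⠀⠀
⠀⠀⠀⠂⠂⠂⣾⠂⠿⠀⠀⠀
⠀⠀⠀⠿⠂⠂⠂⠂⠿⠀⠀⠀
⠀⠀⠀⠿⠂⠂⠂⠂⠿⠀⠀⠀
⠀⠀⠀⠿⠿⠿⠂⠿⠿⠀⠀⠀
⠀⠀⠀⠿⠿⠿⠂⠿⠿⠀⠀⠀
⠀⠀⠀⠀⠀⠀⠀⠀⠀⠀⠀⠀

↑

⠿⠿⠿⠿⠿⠿⠿⠿⠿⠿⠿⠿
⠿⠿⠿⠿⠿⠿⠿⠿⠿⠿⠿⠿
⠀⠀⠀⠀⠀⠀⠀⠀⠀⠀⠀⠀
⠀⠀⠀⠀⠀⠀⠀⠀⠀⠀⠀⠀
⠀⠀⠀⠀⠿⠿⠿⠿⠿⠀⠀⠀
⠀⠀⠀⠀⠿⠿⠿⠿⠿⠀⠀⠀
⠀⠀⠀⠿⠂⠂⣾⠂⠿⠀⠀⠀
⠀⠀⠀⠂⠂⠂⠂⠂⠿⠀⠀⠀
⠀⠀⠀⠿⠂⠂⠂⠂⠿⠀⠀⠀
⠀⠀⠀⠿⠂⠂⠂⠂⠿⠀⠀⠀
⠀⠀⠀⠿⠿⠿⠂⠿⠿⠀⠀⠀
⠀⠀⠀⠿⠿⠿⠂⠿⠿⠀⠀⠀

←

⠿⠿⠿⠿⠿⠿⠿⠿⠿⠿⠿⠿
⠿⠿⠿⠿⠿⠿⠿⠿⠿⠿⠿⠿
⠀⠀⠀⠀⠀⠀⠀⠀⠀⠀⠀⠀
⠀⠀⠀⠀⠀⠀⠀⠀⠀⠀⠀⠀
⠀⠀⠀⠀⠿⠿⠿⠿⠿⠿⠀⠀
⠀⠀⠀⠀⠿⠿⠿⠿⠿⠿⠀⠀
⠀⠀⠀⠀⠿⠂⣾⠂⠂⠿⠀⠀
⠀⠀⠀⠀⠂⠂⠂⠂⠂⠿⠀⠀
⠀⠀⠀⠀⠿⠂⠂⠂⠂⠿⠀⠀
⠀⠀⠀⠀⠿⠂⠂⠂⠂⠿⠀⠀
⠀⠀⠀⠀⠿⠿⠿⠂⠿⠿⠀⠀
⠀⠀⠀⠀⠿⠿⠿⠂⠿⠿⠀⠀

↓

⠿⠿⠿⠿⠿⠿⠿⠿⠿⠿⠿⠿
⠀⠀⠀⠀⠀⠀⠀⠀⠀⠀⠀⠀
⠀⠀⠀⠀⠀⠀⠀⠀⠀⠀⠀⠀
⠀⠀⠀⠀⠿⠿⠿⠿⠿⠿⠀⠀
⠀⠀⠀⠀⠿⠿⠿⠿⠿⠿⠀⠀
⠀⠀⠀⠀⠿⠂⠂⠂⠂⠿⠀⠀
⠀⠀⠀⠀⠂⠂⣾⠂⠂⠿⠀⠀
⠀⠀⠀⠀⠿⠂⠂⠂⠂⠿⠀⠀
⠀⠀⠀⠀⠿⠂⠂⠂⠂⠿⠀⠀
⠀⠀⠀⠀⠿⠿⠿⠂⠿⠿⠀⠀
⠀⠀⠀⠀⠿⠿⠿⠂⠿⠿⠀⠀
⠀⠀⠀⠀⠀⠀⠀⠀⠀⠀⠀⠀

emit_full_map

⠿⠿⠿⠿⠿⠿
⠿⠿⠿⠿⠿⠿
⠿⠂⠂⠂⠂⠿
⠂⠂⣾⠂⠂⠿
⠿⠂⠂⠂⠂⠿
⠿⠂⠂⠂⠂⠿
⠿⠿⠿⠂⠿⠿
⠿⠿⠿⠂⠿⠿

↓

⠀⠀⠀⠀⠀⠀⠀⠀⠀⠀⠀⠀
⠀⠀⠀⠀⠀⠀⠀⠀⠀⠀⠀⠀
⠀⠀⠀⠀⠿⠿⠿⠿⠿⠿⠀⠀
⠀⠀⠀⠀⠿⠿⠿⠿⠿⠿⠀⠀
⠀⠀⠀⠀⠿⠂⠂⠂⠂⠿⠀⠀
⠀⠀⠀⠀⠂⠂⠂⠂⠂⠿⠀⠀
⠀⠀⠀⠀⠿⠂⣾⠂⠂⠿⠀⠀
⠀⠀⠀⠀⠿⠂⠂⠂⠂⠿⠀⠀
⠀⠀⠀⠀⠿⠿⠿⠂⠿⠿⠀⠀
⠀⠀⠀⠀⠿⠿⠿⠂⠿⠿⠀⠀
⠀⠀⠀⠀⠀⠀⠀⠀⠀⠀⠀⠀
⠀⠀⠀⠀⠀⠀⠀⠀⠀⠀⠀⠀

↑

⠿⠿⠿⠿⠿⠿⠿⠿⠿⠿⠿⠿
⠀⠀⠀⠀⠀⠀⠀⠀⠀⠀⠀⠀
⠀⠀⠀⠀⠀⠀⠀⠀⠀⠀⠀⠀
⠀⠀⠀⠀⠿⠿⠿⠿⠿⠿⠀⠀
⠀⠀⠀⠀⠿⠿⠿⠿⠿⠿⠀⠀
⠀⠀⠀⠀⠿⠂⠂⠂⠂⠿⠀⠀
⠀⠀⠀⠀⠂⠂⣾⠂⠂⠿⠀⠀
⠀⠀⠀⠀⠿⠂⠂⠂⠂⠿⠀⠀
⠀⠀⠀⠀⠿⠂⠂⠂⠂⠿⠀⠀
⠀⠀⠀⠀⠿⠿⠿⠂⠿⠿⠀⠀
⠀⠀⠀⠀⠿⠿⠿⠂⠿⠿⠀⠀
⠀⠀⠀⠀⠀⠀⠀⠀⠀⠀⠀⠀

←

⠿⠿⠿⠿⠿⠿⠿⠿⠿⠿⠿⠿
⠀⠀⠀⠀⠀⠀⠀⠀⠀⠀⠀⠀
⠀⠀⠀⠀⠀⠀⠀⠀⠀⠀⠀⠀
⠀⠀⠀⠀⠀⠿⠿⠿⠿⠿⠿⠀
⠀⠀⠀⠀⠿⠿⠿⠿⠿⠿⠿⠀
⠀⠀⠀⠀⠿⠿⠂⠂⠂⠂⠿⠀
⠀⠀⠀⠀⠂⠂⣾⠂⠂⠂⠿⠀
⠀⠀⠀⠀⠿⠿⠂⠂⠂⠂⠿⠀
⠀⠀⠀⠀⠿⠿⠂⠂⠂⠂⠿⠀
⠀⠀⠀⠀⠀⠿⠿⠿⠂⠿⠿⠀
⠀⠀⠀⠀⠀⠿⠿⠿⠂⠿⠿⠀
⠀⠀⠀⠀⠀⠀⠀⠀⠀⠀⠀⠀

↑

⠿⠿⠿⠿⠿⠿⠿⠿⠿⠿⠿⠿
⠿⠿⠿⠿⠿⠿⠿⠿⠿⠿⠿⠿
⠀⠀⠀⠀⠀⠀⠀⠀⠀⠀⠀⠀
⠀⠀⠀⠀⠀⠀⠀⠀⠀⠀⠀⠀
⠀⠀⠀⠀⠿⠿⠿⠿⠿⠿⠿⠀
⠀⠀⠀⠀⠿⠿⠿⠿⠿⠿⠿⠀
⠀⠀⠀⠀⠿⠿⣾⠂⠂⠂⠿⠀
⠀⠀⠀⠀⠂⠂⠂⠂⠂⠂⠿⠀
⠀⠀⠀⠀⠿⠿⠂⠂⠂⠂⠿⠀
⠀⠀⠀⠀⠿⠿⠂⠂⠂⠂⠿⠀
⠀⠀⠀⠀⠀⠿⠿⠿⠂⠿⠿⠀
⠀⠀⠀⠀⠀⠿⠿⠿⠂⠿⠿⠀

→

⠿⠿⠿⠿⠿⠿⠿⠿⠿⠿⠿⠿
⠿⠿⠿⠿⠿⠿⠿⠿⠿⠿⠿⠿
⠀⠀⠀⠀⠀⠀⠀⠀⠀⠀⠀⠀
⠀⠀⠀⠀⠀⠀⠀⠀⠀⠀⠀⠀
⠀⠀⠀⠿⠿⠿⠿⠿⠿⠿⠀⠀
⠀⠀⠀⠿⠿⠿⠿⠿⠿⠿⠀⠀
⠀⠀⠀⠿⠿⠂⣾⠂⠂⠿⠀⠀
⠀⠀⠀⠂⠂⠂⠂⠂⠂⠿⠀⠀
⠀⠀⠀⠿⠿⠂⠂⠂⠂⠿⠀⠀
⠀⠀⠀⠿⠿⠂⠂⠂⠂⠿⠀⠀
⠀⠀⠀⠀⠿⠿⠿⠂⠿⠿⠀⠀
⠀⠀⠀⠀⠿⠿⠿⠂⠿⠿⠀⠀

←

⠿⠿⠿⠿⠿⠿⠿⠿⠿⠿⠿⠿
⠿⠿⠿⠿⠿⠿⠿⠿⠿⠿⠿⠿
⠀⠀⠀⠀⠀⠀⠀⠀⠀⠀⠀⠀
⠀⠀⠀⠀⠀⠀⠀⠀⠀⠀⠀⠀
⠀⠀⠀⠀⠿⠿⠿⠿⠿⠿⠿⠀
⠀⠀⠀⠀⠿⠿⠿⠿⠿⠿⠿⠀
⠀⠀⠀⠀⠿⠿⣾⠂⠂⠂⠿⠀
⠀⠀⠀⠀⠂⠂⠂⠂⠂⠂⠿⠀
⠀⠀⠀⠀⠿⠿⠂⠂⠂⠂⠿⠀
⠀⠀⠀⠀⠿⠿⠂⠂⠂⠂⠿⠀
⠀⠀⠀⠀⠀⠿⠿⠿⠂⠿⠿⠀
⠀⠀⠀⠀⠀⠿⠿⠿⠂⠿⠿⠀

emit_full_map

⠿⠿⠿⠿⠿⠿⠿
⠿⠿⠿⠿⠿⠿⠿
⠿⠿⣾⠂⠂⠂⠿
⠂⠂⠂⠂⠂⠂⠿
⠿⠿⠂⠂⠂⠂⠿
⠿⠿⠂⠂⠂⠂⠿
⠀⠿⠿⠿⠂⠿⠿
⠀⠿⠿⠿⠂⠿⠿

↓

⠿⠿⠿⠿⠿⠿⠿⠿⠿⠿⠿⠿
⠀⠀⠀⠀⠀⠀⠀⠀⠀⠀⠀⠀
⠀⠀⠀⠀⠀⠀⠀⠀⠀⠀⠀⠀
⠀⠀⠀⠀⠿⠿⠿⠿⠿⠿⠿⠀
⠀⠀⠀⠀⠿⠿⠿⠿⠿⠿⠿⠀
⠀⠀⠀⠀⠿⠿⠂⠂⠂⠂⠿⠀
⠀⠀⠀⠀⠂⠂⣾⠂⠂⠂⠿⠀
⠀⠀⠀⠀⠿⠿⠂⠂⠂⠂⠿⠀
⠀⠀⠀⠀⠿⠿⠂⠂⠂⠂⠿⠀
⠀⠀⠀⠀⠀⠿⠿⠿⠂⠿⠿⠀
⠀⠀⠀⠀⠀⠿⠿⠿⠂⠿⠿⠀
⠀⠀⠀⠀⠀⠀⠀⠀⠀⠀⠀⠀
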